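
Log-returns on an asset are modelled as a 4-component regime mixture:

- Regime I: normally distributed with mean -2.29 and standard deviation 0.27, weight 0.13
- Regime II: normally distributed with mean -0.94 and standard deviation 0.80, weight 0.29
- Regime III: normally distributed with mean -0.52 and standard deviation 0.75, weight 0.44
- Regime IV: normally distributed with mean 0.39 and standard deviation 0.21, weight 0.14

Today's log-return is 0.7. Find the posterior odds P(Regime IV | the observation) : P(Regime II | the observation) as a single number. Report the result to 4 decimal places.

5.0579

The posterior odds equal the prior odds times the likelihood ratio: (w_i/w_j)·(f_i(x)/f_j(x)).
Evaluate each component's likelihood at the observed value:
  L_I = (1/(0.27·√(2π)))·exp(−(0.7−-2.29)²/(2·0.27²)) = 1.477564·exp(-61.31756) = 3.46473e-27
  L_II = (1/(0.80·√(2π)))·exp(−(0.7−-0.94)²/(2·0.80²)) = 0.498678·exp(-2.10125) = 0.06099
  L_III = (1/(0.75·√(2π)))·exp(−(0.7−-0.52)²/(2·0.75²)) = 0.531923·exp(-1.32302) = 0.141667
  L_IV = (1/(0.21·√(2π)))·exp(−(0.7−0.39)²/(2·0.21²)) = 1.899725·exp(-1.08957) = 0.638994
0.0894592 / 0.0176871 ≈ 5.0579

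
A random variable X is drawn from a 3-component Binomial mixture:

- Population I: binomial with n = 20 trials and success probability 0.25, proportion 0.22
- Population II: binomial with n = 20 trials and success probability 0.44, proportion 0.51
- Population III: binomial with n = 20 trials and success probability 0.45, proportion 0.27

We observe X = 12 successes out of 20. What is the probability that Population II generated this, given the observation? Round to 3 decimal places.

By Bayes' theorem, P(k | x) = w_k f_k(x) / Σ_j w_j f_j(x).
Binomial probabilities:
  f_I = C(20,12)·0.25^12·0.75^8 = 125970·5.96046e-08·0.100113 = 0.000751688
  f_II = C(20,12)·0.44^12·0.56^8 = 125970·5.26541e-05·0.00967173 = 0.064151
  f_III = C(20,12)·0.45^12·0.55^8 = 125970·6.89525e-05·0.00837339 = 0.0727309
Weight by the priors:
  w_I·f_I = 0.22 × 0.000751688 = 0.000165371
  w_II·f_II = 0.51 × 0.064151 = 0.032717
  w_III·f_III = 0.27 × 0.0727309 = 0.0196373
Normaliser: 0.000165371 + 0.032717 + 0.0196373 = 0.0525197
P(Population II | the observation) ≈ 0.623

0.623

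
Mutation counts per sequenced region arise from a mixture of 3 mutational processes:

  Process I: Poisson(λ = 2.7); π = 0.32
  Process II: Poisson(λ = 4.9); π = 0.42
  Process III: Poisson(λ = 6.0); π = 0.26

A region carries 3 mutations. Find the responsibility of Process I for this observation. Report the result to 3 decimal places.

By Bayes' theorem, P(k | x) = P(Z=k) f_k(x) / Σ_j P(Z=j) f_j(x).
Evaluate each component's likelihood at the observed value:
  L_I = 0.220468
  L_II = 0.146014
  L_III = 0.0892351
Multiply by the mixture weights:
  P(Z=I)·L_I = 0.32 × 0.220468 = 0.0705497
  P(Z=II)·L_II = 0.42 × 0.146014 = 0.0613258
  P(Z=III)·L_III = 0.26 × 0.0892351 = 0.0232011
Denominator: 0.0705497 + 0.0613258 + 0.0232011 = 0.155077
So the posterior for Process I is 0.0705497 / 0.155077 ≈ 0.455.

0.455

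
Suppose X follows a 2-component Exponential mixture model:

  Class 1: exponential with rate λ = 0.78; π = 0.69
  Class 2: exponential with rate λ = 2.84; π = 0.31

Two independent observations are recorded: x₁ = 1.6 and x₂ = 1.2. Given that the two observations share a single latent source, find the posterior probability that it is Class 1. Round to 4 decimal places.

Posterior ∝ prior × likelihood, so P(k | x) ∝ π_k f_k(x); normalise over all components.
Since both observations come from the same component, the likelihood for component k is f_k(x₁)·f_k(x₂).
  p_1 = [0.78·e^(−0.78·1.6) = 0.78·e^(−1.2480) = 0.223921] × [0.305911] = 0.0684999
  p_2 = [2.84·e^(−2.84·1.6) = 2.84·e^(−4.5440) = 0.0301915] × [0.0940249] = 0.00283875
Unnormalised posteriors:
  π_1·p_1 = 0.69 × 0.0684999 = 0.0472649
  π_2·p_2 = 0.31 × 0.00283875 = 0.000880012
Evidence: 0.0472649 + 0.000880012 = 0.048145
So the posterior for Class 1 is 0.0472649 / 0.048145 ≈ 0.9817.

0.9817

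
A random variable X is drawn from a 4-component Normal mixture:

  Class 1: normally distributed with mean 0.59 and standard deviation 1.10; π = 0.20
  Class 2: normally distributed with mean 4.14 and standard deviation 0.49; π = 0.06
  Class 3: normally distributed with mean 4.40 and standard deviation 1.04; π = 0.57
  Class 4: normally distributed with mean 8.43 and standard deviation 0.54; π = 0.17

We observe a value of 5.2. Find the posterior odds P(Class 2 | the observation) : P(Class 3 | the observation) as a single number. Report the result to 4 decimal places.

The posterior odds equal the prior odds times the likelihood ratio: (π_i/π_j)·(f_i(x)/f_j(x)).
Evaluate each component's likelihood at the observed value:
  L_1 = 5.56678e-05
  L_2 = 0.078438
  L_3 = 0.285356
  L_4 = 1.25718e-08
Odds = (0.06/0.57) × (0.078438/0.285356) = 0.105263 × 0.274877 ≈ 0.0289

0.0289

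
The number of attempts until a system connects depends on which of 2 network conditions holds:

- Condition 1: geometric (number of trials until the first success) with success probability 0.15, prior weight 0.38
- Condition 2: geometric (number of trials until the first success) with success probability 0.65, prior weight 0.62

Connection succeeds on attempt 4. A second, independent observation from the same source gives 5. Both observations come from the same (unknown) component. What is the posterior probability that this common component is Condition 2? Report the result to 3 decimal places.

0.058

By Bayes' theorem, P(k | x) = π_k f_k(x) / Σ_j π_j f_j(x).
Since both observations come from the same component, the likelihood for component k is f_k(x₁)·f_k(x₂).
  L_1 = [0.15·(1−0.15)^3 = 0.15·0.614125 = 0.0921187] × [0.0783009] = 0.00721298
  L_2 = [0.65·(1−0.65)^3 = 0.65·0.042875 = 0.0278687] × [0.00975406] = 0.000271834
Multiply by the mixture weights:
  π_1·L_1 = 0.38 × 0.00721298 = 0.00274093
  π_2·L_2 = 0.62 × 0.000271834 = 0.000168537
Sum: 0.00274093 + 0.000168537 = 0.00290947
So the posterior for Condition 2 is 0.000168537 / 0.00290947 ≈ 0.058.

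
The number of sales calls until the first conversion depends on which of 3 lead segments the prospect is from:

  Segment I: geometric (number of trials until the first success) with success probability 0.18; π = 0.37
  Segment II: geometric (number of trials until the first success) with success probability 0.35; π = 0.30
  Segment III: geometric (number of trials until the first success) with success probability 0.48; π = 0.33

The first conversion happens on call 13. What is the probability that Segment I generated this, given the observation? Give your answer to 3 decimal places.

0.903

Posterior ∝ prior × likelihood, so P(k | x) ∝ P(Z=k) f_k(x); normalise over all components.
Evaluate each component's likelihood at the observed value:
  f_I = 0.18·(1−0.18)^12 = 0.18·0.0924201 = 0.0166356
  f_II = 0.35·(1−0.35)^12 = 0.35·0.00568801 = 0.0019908
  f_III = 0.48·(1−0.48)^12 = 0.48·0.000390877 = 0.000187621
Unnormalised posteriors:
  P(Z=I)·f_I = 0.37 × 0.0166356 = 0.00615518
  P(Z=II)·f_II = 0.30 × 0.0019908 = 0.000597241
  P(Z=III)·f_III = 0.33 × 0.000187621 = 6.19149e-05
Marginal: 0.00615518 + 0.000597241 + 6.19149e-05 = 0.00681433
P(Segment I | the observation) ≈ 0.903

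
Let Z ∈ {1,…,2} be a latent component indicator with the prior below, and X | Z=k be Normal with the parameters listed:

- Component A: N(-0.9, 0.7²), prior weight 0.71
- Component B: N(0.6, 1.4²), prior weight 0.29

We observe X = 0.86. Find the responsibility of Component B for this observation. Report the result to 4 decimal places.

P(component k | x) = P(Z=k)·f_k(x) / marginal(x), where marginal(x) = Σ_j P(Z=j)·f_j(x).
Evaluate each component's likelihood at the observed value:
  f_A = 0.0241594
  f_B = 0.280087
Unnormalised posteriors:
  P(Z=A)·f_A = 0.71 × 0.0241594 = 0.0171532
  P(Z=B)·f_B = 0.29 × 0.280087 = 0.0812252
Denominator: 0.0171532 + 0.0812252 = 0.0983784
P(Component B | the observation) = 0.0812252 / 0.0983784 ≈ 0.8256

0.8256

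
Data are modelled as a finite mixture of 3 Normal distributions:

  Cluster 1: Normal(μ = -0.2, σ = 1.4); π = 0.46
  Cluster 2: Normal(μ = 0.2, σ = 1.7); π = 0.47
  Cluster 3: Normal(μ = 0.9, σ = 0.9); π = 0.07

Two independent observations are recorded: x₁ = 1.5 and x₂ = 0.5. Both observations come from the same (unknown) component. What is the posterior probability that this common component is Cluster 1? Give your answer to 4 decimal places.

By Bayes' theorem, P(k | x) = w_k f_k(x) / Σ_j w_j f_j(x).
Since both observations come from the same component, the likelihood for component k is f_k(x₁)·f_k(x₂).
  L_1 = [(1/(1.4·√(2π)))·exp(−(1.5−-0.2)²/(2·1.4²)) = 0.284959·exp(-0.73724) = 0.136333] × [0.251475] = 0.0342843
  L_2 = [(1/(1.7·√(2π)))·exp(−(1.5−0.2)²/(2·1.7²)) = 0.234672·exp(-0.29239) = 0.175178] × [0.231046] = 0.0404741
  L_3 = [(1/(0.9·√(2π)))·exp(−(1.5−0.9)²/(2·0.9²)) = 0.443269·exp(-0.22222) = 0.354942] × [0.401582] = 0.142538
Prior × likelihood for each component:
  w_1·L_1 = 0.46 × 0.0342843 = 0.0157708
  w_2·L_2 = 0.47 × 0.0404741 = 0.0190228
  w_3·L_3 = 0.07 × 0.142538 = 0.00997769
Normaliser: 0.0157708 + 0.0190228 + 0.00997769 = 0.0447713
P(Cluster 1 | x₁,x₂) ≈ 0.3523

0.3523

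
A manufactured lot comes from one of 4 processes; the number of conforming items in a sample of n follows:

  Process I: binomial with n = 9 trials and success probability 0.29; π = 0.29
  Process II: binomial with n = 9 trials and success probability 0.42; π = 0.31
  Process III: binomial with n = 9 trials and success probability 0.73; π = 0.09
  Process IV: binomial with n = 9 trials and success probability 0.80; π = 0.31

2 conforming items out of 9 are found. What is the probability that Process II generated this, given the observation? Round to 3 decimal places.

0.352

Apply Bayes' rule: the posterior for each component is proportional to its prior times its likelihood at x.
Component likelihoods at x = 2 conforming items out of 9:
  L_I = C(9,2)·0.29^2·0.71^7 = 36·0.0841·0.0909512 = 0.275364
  L_II = C(9,2)·0.42^2·0.58^7 = 36·0.1764·0.0220798 = 0.140216
  L_III = C(9,2)·0.73^2·0.27^7 = 36·0.5329·0.000104604 = 0.00200676
  L_IV = C(9,2)·0.80^2·0.20^7 = 36·0.64·1.28e-05 = 0.000294912
Multiply by the mixture weights:
  π_I·L_I = 0.29 × 0.275364 = 0.0798555
  π_II·L_II = 0.31 × 0.140216 = 0.0434669
  π_III·L_III = 0.09 × 0.00200676 = 0.000180608
  π_IV·L_IV = 0.31 × 0.000294912 = 9.14227e-05
Normaliser: 0.0798555 + 0.0434669 + 0.000180608 + 9.14227e-05 = 0.123594
P(Process II | 2 conforming items out of 9) = 0.0434669 / 0.123594 ≈ 0.352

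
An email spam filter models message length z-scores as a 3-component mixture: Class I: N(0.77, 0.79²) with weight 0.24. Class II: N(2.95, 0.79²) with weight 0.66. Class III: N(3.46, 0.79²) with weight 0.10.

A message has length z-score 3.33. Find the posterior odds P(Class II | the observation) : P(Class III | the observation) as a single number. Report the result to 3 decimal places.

Posterior odds = (P(Z=i) f_i(x)) / (P(Z=j) f_j(x)); the normalising sum cancels.
Evaluate each component's likelihood at the observed value:
  f_I = 0.00264878
  f_II = 0.449822
  f_III = 0.498199
Posterior odds = (P(Z=II)·f_II) / (P(Z=III)·f_III) = (0.66·0.449822) / (0.10·0.498199) = 0.296883 / 0.0498199 ≈ 5.959

5.959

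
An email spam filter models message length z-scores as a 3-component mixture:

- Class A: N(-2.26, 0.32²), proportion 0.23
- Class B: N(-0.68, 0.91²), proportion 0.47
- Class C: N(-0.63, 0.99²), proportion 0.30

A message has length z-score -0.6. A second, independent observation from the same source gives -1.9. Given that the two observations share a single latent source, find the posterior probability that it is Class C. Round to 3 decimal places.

0.369

Apply Bayes' rule: the posterior for each component is proportional to its prior times its likelihood at x.
Since both observations come from the same component, the likelihood for component k is f_k(x₁)·f_k(x₂).
  f_A = [(1/(0.32·√(2π)))·exp(−(-0.6−-2.26)²/(2·0.32²)) = 1.246695·exp(-13.45508) = 1.7877e-06] × [0.662115] = 1.18366e-06
  f_B = [(1/(0.91·√(2π)))·exp(−(-0.6−-0.68)²/(2·0.91²)) = 0.438398·exp(-0.00386) = 0.436707] × [0.178474] = 0.077941
  f_C = [(1/(0.99·√(2π)))·exp(−(-0.6−-0.63)²/(2·0.99²)) = 0.402972·exp(-0.00046) = 0.402787] × [0.176981] = 0.0712857
Prior × likelihood for each component:
  π_A·f_A = 0.23 × 1.18366e-06 = 2.72242e-07
  π_B·f_B = 0.47 × 0.077941 = 0.0366322
  π_C·f_C = 0.30 × 0.0712857 = 0.0213857
Denominator: 2.72242e-07 + 0.0366322 + 0.0213857 = 0.0580182
P(Class C | data) ≈ 0.369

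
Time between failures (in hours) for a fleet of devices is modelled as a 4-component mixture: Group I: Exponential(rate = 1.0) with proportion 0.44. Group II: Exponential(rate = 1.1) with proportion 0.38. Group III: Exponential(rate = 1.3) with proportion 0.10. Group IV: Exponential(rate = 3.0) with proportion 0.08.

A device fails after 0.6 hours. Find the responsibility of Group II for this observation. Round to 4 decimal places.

P(component k | x) = w_k·f_k(x) / marginal(x), where marginal(x) = Σ_j w_j·f_j(x).
Exponential densities:
  p_I = 1.0·e^(−1.0·0.6) = 1.0·e^(−0.6000) = 0.548812
  p_II = 1.1·e^(−1.1·0.6) = 1.1·e^(−0.6600) = 0.568536
  p_III = 1.3·e^(−1.3·0.6) = 1.3·e^(−0.7800) = 0.595928
  p_IV = 3.0·e^(−3.0·0.6) = 3.0·e^(−1.8000) = 0.495897
Weight by the priors:
  w_I·p_I = 0.44 × 0.548812 = 0.241477
  w_II·p_II = 0.38 × 0.568536 = 0.216044
  w_III·p_III = 0.10 × 0.595928 = 0.0595928
  w_IV·p_IV = 0.08 × 0.495897 = 0.0396717
Evidence: 0.241477 + 0.216044 + 0.0595928 + 0.0396717 = 0.556785
P(Group II | the observation) ≈ 0.3880

0.3880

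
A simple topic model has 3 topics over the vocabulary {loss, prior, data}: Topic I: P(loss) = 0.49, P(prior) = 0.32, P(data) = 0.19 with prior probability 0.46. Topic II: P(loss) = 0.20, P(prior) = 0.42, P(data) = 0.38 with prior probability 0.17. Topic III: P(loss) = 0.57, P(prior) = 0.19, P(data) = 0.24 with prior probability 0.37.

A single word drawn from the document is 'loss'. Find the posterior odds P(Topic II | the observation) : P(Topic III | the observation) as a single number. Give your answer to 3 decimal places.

0.161

Only the two components matter; the odds are (w_i f_i(x)) / (w_j f_j(x)).
Component likelihoods at x = 'loss':
  L_I = P(loss | comp) = 0.49
  L_II = P(loss | comp) = 0.20
  L_III = P(loss | comp) = 0.57
Odds = (0.17/0.37) × (0.2/0.57) = 0.459459 × 0.350877 ≈ 0.161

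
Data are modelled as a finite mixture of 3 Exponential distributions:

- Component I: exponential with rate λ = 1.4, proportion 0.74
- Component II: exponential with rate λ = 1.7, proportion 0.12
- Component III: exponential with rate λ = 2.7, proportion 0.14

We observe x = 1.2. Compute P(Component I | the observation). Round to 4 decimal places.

Posterior ∝ prior × likelihood, so P(k | x) ∝ π_k f_k(x); normalise over all components.
Evaluate each component's likelihood at the observed value:
  p_I = 0.260924
  p_II = 0.221049
  p_III = 0.105743
Unnormalised posteriors:
  π_I·p_I = 0.74 × 0.260924 = 0.193083
  π_II·p_II = 0.12 × 0.221049 = 0.0265259
  π_III·p_III = 0.14 × 0.105743 = 0.014804
Marginal: 0.193083 + 0.0265259 + 0.014804 = 0.234413
P(Component I | 1.2) = 0.193083 / 0.234413 ≈ 0.8237

0.8237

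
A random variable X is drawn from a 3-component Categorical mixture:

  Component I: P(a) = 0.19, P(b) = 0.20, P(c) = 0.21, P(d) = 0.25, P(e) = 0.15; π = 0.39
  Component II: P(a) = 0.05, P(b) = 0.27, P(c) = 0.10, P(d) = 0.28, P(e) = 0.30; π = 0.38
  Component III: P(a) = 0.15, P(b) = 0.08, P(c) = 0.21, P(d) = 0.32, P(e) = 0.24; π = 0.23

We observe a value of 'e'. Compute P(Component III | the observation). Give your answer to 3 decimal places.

0.242

By Bayes' theorem, P(k | x) = w_k f_k(x) / Σ_j w_j f_j(x).
Evaluate each component's likelihood at the observed value:
  f_I = 0.15
  f_II = 0.3
  f_III = 0.24
Unnormalised posteriors:
  w_I·f_I = 0.39 × 0.15 = 0.0585
  w_II·f_II = 0.38 × 0.3 = 0.114
  w_III·f_III = 0.23 × 0.24 = 0.0552
Normaliser: 0.0585 + 0.114 + 0.0552 = 0.2277
So the posterior for Component III is 0.0552 / 0.2277 ≈ 0.242.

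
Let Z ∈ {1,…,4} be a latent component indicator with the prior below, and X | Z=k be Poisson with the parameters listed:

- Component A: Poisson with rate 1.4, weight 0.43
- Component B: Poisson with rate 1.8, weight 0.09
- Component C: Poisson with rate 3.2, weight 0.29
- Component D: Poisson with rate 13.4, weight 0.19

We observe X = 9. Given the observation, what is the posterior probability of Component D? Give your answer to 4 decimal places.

0.9050

Posterior ∝ prior × likelihood, so P(k | x) ∝ w_k f_k(x); normalise over all components.
Component likelihoods at x = 9:
  f_A = e^(−1.4)·1.4^9/9! = 1.40403e-05
  f_B = e^(−1.8)·1.8^9/9! = 9.03565e-05
  f_C = e^(−3.2)·3.2^9/9! = 0.00395225
  f_D = e^(−13.4)·13.4^9/9! = 0.0581613
Unnormalised posteriors:
  w_A·f_A = 0.43 × 1.40403e-05 = 6.03734e-06
  w_B·f_B = 0.09 × 9.03565e-05 = 8.13209e-06
  w_C·f_C = 0.29 × 0.00395225 = 0.00114615
  w_D·f_D = 0.19 × 0.0581613 = 0.0110506
Denominator: 6.03734e-06 + 8.13209e-06 + 0.00114615 + 0.0110506 = 0.012211
Responsibility of Component D: 0.0110506 / 0.012211 ≈ 0.9050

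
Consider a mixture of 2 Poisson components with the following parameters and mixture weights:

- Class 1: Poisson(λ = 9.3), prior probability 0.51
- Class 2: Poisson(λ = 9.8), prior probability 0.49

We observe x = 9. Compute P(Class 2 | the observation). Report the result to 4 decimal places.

The responsibility of component k is P(Z=k) f_k(x) divided by Σ_j P(Z=j) f_j(x).
Poisson probabilities:
  L_1 = 0.131113
  L_2 = 0.127405
Weight by the priors:
  P(Z=1)·L_1 = 0.51 × 0.131113 = 0.0668675
  P(Z=2)·L_2 = 0.49 × 0.127405 = 0.0624283
Normaliser: 0.0668675 + 0.0624283 = 0.129296
So the posterior for Class 2 is 0.0624283 / 0.129296 ≈ 0.4828.

0.4828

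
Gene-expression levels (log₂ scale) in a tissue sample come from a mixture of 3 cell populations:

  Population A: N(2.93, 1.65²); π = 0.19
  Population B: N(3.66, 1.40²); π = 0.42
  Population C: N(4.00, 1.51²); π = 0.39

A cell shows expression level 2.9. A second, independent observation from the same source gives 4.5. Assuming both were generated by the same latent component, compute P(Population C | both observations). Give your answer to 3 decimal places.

0.384

By Bayes' theorem, P(k | x) = P(Z=k) f_k(x) / Σ_j P(Z=j) f_j(x).
Since both observations come from the same component, the likelihood for component k is f_k(x₁)·f_k(x₂).
  L_A = [(1/(1.65·√(2π)))·exp(−(2.9−2.93)²/(2·1.65²)) = 0.241783·exp(-0.00017) = 0.241743] × [0.153754] = 0.0371689
  L_B = [(1/(1.40·√(2π)))·exp(−(2.9−3.66)²/(2·1.40²)) = 0.284959·exp(-0.14735) = 0.245918] × [0.238018] = 0.0585328
  L_C = [(1/(1.51·√(2π)))·exp(−(2.9−4.00)²/(2·1.51²)) = 0.264200·exp(-0.26534) = 0.202627] × [0.250106] = 0.0506783
Unnormalised posteriors:
  P(Z=A)·L_A = 0.19 × 0.0371689 = 0.00706209
  P(Z=B)·L_B = 0.42 × 0.0585328 = 0.0245838
  P(Z=C)·L_C = 0.39 × 0.0506783 = 0.0197645
Evidence: 0.00706209 + 0.0245838 + 0.0197645 = 0.0514104
P(Population C | x) = 0.0197645 / 0.0514104 ≈ 0.384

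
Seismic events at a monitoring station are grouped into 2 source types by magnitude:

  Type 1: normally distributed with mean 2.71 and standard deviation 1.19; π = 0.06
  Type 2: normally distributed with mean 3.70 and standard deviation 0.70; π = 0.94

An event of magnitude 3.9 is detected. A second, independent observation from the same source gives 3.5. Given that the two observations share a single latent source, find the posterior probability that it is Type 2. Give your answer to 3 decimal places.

0.988

P(component k | x) = π_k·f_k(x) / marginal(x), where marginal(x) = Σ_j π_j·f_j(x).
Since both observations come from the same component, the likelihood for component k is f_k(x₁)·f_k(x₂).
  f_1 = [0.203337] × [0.268944] = 0.0546863
  f_2 = [0.547124] × [0.547124] = 0.299345
Unnormalised posteriors:
  π_1·f_1 = 0.06 × 0.0546863 = 0.00328118
  π_2·f_2 = 0.94 × 0.299345 = 0.281384
Sum: 0.00328118 + 0.281384 = 0.284665
Responsibility of Type 2: 0.281384 / 0.284665 ≈ 0.988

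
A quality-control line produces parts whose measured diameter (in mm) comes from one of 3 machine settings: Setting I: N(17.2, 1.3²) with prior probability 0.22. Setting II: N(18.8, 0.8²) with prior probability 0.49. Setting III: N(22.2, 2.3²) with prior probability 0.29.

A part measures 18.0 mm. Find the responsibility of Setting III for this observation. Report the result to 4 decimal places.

0.0445

By Bayes' theorem, P(k | x) = π_k f_k(x) / Σ_j π_j f_j(x).
Component likelihoods at x = 18.0 mm:
  L_I = (1/(1.3·√(2π)))·exp(−(18.0−17.2)²/(2·1.3²)) = 0.306879·exp(-0.18935) = 0.253941
  L_II = (1/(0.8·√(2π)))·exp(−(18.0−18.8)²/(2·0.8²)) = 0.498678·exp(-0.50000) = 0.302463
  L_III = (1/(2.3·√(2π)))·exp(−(18.0−22.2)²/(2·2.3²)) = 0.173453·exp(-1.66730) = 0.0327404
Weight by the priors:
  π_I·L_I = 0.22 × 0.253941 = 0.0558671
  π_II·L_II = 0.49 × 0.302463 = 0.148207
  π_III·L_III = 0.29 × 0.0327404 = 0.00949473
Evidence: 0.0558671 + 0.148207 + 0.00949473 = 0.213569
So the posterior for Setting III is 0.00949473 / 0.213569 ≈ 0.0445.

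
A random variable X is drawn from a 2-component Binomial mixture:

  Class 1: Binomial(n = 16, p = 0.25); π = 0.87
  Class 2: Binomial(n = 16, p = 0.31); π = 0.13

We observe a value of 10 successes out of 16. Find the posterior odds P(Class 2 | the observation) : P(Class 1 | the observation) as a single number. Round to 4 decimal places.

Only the two components matter; the odds are (π_i f_i(x)) / (π_j f_j(x)).
Binomial probabilities:
  p_1 = 0.00135923
  p_2 = 0.0070833
0.000920829 / 0.00118253 ≈ 0.7787

0.7787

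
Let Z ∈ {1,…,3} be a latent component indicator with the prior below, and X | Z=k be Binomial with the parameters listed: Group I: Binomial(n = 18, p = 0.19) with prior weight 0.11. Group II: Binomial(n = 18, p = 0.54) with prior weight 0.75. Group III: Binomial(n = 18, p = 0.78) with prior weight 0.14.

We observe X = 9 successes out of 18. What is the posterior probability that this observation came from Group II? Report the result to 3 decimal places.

By Bayes' theorem, P(k | x) = π_k f_k(x) / Σ_j π_j f_j(x).
Component likelihoods at x = 9 successes out of 18:
  p_I = C(18,9)·0.19^9·0.81^9 = 48620·3.22688e-07·0.150095 = 0.00235485
  p_II = C(18,9)·0.54^9·0.46^9 = 48620·0.00390431·0.00092219 = 0.175057
  p_III = C(18,9)·0.78^9·0.22^9 = 48620·0.106869·1.20727e-06 = 0.00627293
Multiply by the mixture weights:
  π_I·p_I = 0.11 × 0.00235485 = 0.000259033
  π_II·p_II = 0.75 × 0.175057 = 0.131293
  π_III·p_III = 0.14 × 0.00627293 = 0.00087821
Denominator: 0.000259033 + 0.131293 + 0.00087821 = 0.13243
Responsibility of Group II: 0.131293 / 0.13243 ≈ 0.991

0.991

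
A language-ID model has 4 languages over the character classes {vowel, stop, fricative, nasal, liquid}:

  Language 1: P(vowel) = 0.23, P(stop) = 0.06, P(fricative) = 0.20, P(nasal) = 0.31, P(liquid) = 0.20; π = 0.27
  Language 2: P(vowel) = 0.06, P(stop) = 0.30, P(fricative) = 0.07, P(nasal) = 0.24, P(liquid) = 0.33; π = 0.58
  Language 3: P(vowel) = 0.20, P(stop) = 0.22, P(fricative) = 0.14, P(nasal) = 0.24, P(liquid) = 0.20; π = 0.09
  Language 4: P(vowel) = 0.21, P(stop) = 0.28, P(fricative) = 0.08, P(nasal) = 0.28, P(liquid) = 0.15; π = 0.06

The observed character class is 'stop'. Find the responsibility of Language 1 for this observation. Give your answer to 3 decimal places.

0.071

The responsibility of component k is w_k f_k(x) divided by Σ_j w_j f_j(x).
Evaluate each component's likelihood at the observed value:
  L_1 = P(stop | comp) = 0.06
  L_2 = P(stop | comp) = 0.30
  L_3 = P(stop | comp) = 0.22
  L_4 = P(stop | comp) = 0.28
Weight by the priors:
  w_1·L_1 = 0.27 × 0.06 = 0.0162
  w_2·L_2 = 0.58 × 0.3 = 0.174
  w_3·L_3 = 0.09 × 0.22 = 0.0198
  w_4·L_4 = 0.06 × 0.28 = 0.0168
Normaliser: 0.0162 + 0.174 + 0.0198 + 0.0168 = 0.2268
Responsibility of Language 1: 0.0162 / 0.2268 ≈ 0.071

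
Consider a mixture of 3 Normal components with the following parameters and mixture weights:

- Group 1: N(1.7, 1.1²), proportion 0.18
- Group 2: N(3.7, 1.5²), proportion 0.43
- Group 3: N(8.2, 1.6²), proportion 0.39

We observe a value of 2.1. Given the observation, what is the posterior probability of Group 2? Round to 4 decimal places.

0.5142

P(component k | x) = w_k·f_k(x) / marginal(x), where marginal(x) = Σ_j w_j·f_j(x).
Evaluate each component's likelihood at the observed value:
  L_1 = (1/(1.1·√(2π)))·exp(−(2.1−1.7)²/(2·1.1²)) = 0.362675·exp(-0.06612) = 0.339472
  L_2 = (1/(1.5·√(2π)))·exp(−(2.1−3.7)²/(2·1.5²)) = 0.265962·exp(-0.56889) = 0.150575
  L_3 = (1/(1.6·√(2π)))·exp(−(2.1−8.2)²/(2·1.6²)) = 0.249339·exp(-7.26758) = 0.000173989
Weight by the priors:
  w_1·L_1 = 0.18 × 0.339472 = 0.0611049
  w_2·L_2 = 0.43 × 0.150575 = 0.0647473
  w_3·L_3 = 0.39 × 0.000173989 = 6.78556e-05
Marginal: 0.0611049 + 0.0647473 + 6.78556e-05 = 0.12592
Responsibility of Group 2: 0.0647473 / 0.12592 ≈ 0.5142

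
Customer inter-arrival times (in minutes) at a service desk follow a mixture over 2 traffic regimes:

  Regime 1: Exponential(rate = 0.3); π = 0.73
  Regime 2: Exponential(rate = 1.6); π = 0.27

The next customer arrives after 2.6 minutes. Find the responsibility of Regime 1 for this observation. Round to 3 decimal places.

0.937

Posterior ∝ prior × likelihood, so P(k | x) ∝ P(Z=k) f_k(x); normalise over all components.
Evaluate each component's likelihood at the observed value:
  L_1 = 0.137522
  L_2 = 0.0249721
Multiply by the mixture weights:
  P(Z=1)·L_1 = 0.73 × 0.137522 = 0.100391
  P(Z=2)·L_2 = 0.27 × 0.0249721 = 0.00674247
Denominator: 0.100391 + 0.00674247 = 0.107133
P(Regime 1 | the observation) ≈ 0.937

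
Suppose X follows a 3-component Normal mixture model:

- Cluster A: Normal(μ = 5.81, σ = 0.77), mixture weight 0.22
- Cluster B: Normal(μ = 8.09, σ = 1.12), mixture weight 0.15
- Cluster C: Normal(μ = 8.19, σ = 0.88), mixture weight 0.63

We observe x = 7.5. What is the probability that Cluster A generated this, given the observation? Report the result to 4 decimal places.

0.0384

Apply Bayes' rule: the posterior for each component is proportional to its prior times its likelihood at x.
Component likelihoods at x = 7.5:
  f_A = (1/(0.77·√(2π)))·exp(−(7.5−5.81)²/(2·0.77²)) = 0.518107·exp(-2.40858) = 0.0465998
  f_B = (1/(1.12·√(2π)))·exp(−(7.5−8.09)²/(2·1.12²)) = 0.356198·exp(-0.13875) = 0.310051
  f_C = (1/(0.88·√(2π)))·exp(−(7.5−8.19)²/(2·0.88²)) = 0.453344·exp(-0.30740) = 0.333369
Multiply by the mixture weights:
  π_A·f_A = 0.22 × 0.0465998 = 0.010252
  π_B·f_B = 0.15 × 0.310051 = 0.0465076
  π_C·f_C = 0.63 × 0.333369 = 0.210023
Sum: 0.010252 + 0.0465076 + 0.210023 = 0.266782
P(Cluster A | 7.5) ≈ 0.0384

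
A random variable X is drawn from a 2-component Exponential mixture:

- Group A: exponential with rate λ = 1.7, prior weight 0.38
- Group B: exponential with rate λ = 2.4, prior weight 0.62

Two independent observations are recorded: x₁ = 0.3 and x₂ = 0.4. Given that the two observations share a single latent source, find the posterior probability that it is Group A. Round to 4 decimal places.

0.3342

The responsibility of component k is w_k f_k(x) divided by Σ_j w_j f_j(x).
Since both observations come from the same component, the likelihood for component k is f_k(x₁)·f_k(x₂).
  p_A = [1.7·e^(−1.7·0.3) = 1.7·e^(−0.5100) = 1.02084] × [0.861249] = 0.879199
  p_B = [2.4·e^(−2.4·0.3) = 2.4·e^(−0.7200) = 1.16821] × [0.918943] = 1.07351
Multiply by the mixture weights:
  w_A·p_A = 0.38 × 0.879199 = 0.334096
  w_B·p_B = 0.62 × 1.07351 = 0.665579
Denominator: 0.334096 + 0.665579 = 0.999675
P(Group A | x₁, x₂) = 0.334096 / 0.999675 ≈ 0.3342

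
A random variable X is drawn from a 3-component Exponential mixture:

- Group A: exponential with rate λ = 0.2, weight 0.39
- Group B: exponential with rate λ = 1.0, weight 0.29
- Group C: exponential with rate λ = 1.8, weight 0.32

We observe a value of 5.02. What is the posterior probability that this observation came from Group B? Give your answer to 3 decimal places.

0.063

P(component k | x) = π_k·f_k(x) / marginal(x), where marginal(x) = Σ_j π_j·f_j(x).
Component likelihoods at x = 5.02:
  p_A = 0.0732822
  p_B = 0.00660453
  p_C = 0.000214283
Weight by the priors:
  π_A·p_A = 0.39 × 0.0732822 = 0.02858
  π_B·p_B = 0.29 × 0.00660453 = 0.00191531
  π_C·p_C = 0.32 × 0.000214283 = 6.85705e-05
Sum: 0.02858 + 0.00191531 + 6.85705e-05 = 0.0305639
Responsibility of Group B: 0.00191531 / 0.0305639 ≈ 0.063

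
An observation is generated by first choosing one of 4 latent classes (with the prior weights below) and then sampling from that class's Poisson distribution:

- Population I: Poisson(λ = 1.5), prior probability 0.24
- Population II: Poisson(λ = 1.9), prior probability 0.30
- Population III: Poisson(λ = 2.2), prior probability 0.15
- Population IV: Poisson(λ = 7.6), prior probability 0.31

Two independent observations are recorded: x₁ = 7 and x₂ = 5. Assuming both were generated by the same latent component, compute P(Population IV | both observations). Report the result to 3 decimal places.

0.986

By Bayes' theorem, P(k | x) = π_k f_k(x) / Σ_j π_j f_j(x).
Since both observations come from the same component, the likelihood for component k is f_k(x₁)·f_k(x₂).
  f_I = [e^(−1.5)·1.5^7/7! = 0.000756426] × [0.01412] = 1.06807e-05
  f_II = [e^(−1.9)·1.9^7/7! = 0.00265268] × [0.0308622] = 8.18677e-05
  f_III = [e^(−2.2)·2.2^7/7! = 0.00548378] × [0.0475866] = 0.000260954
  f_IV = [e^(−7.6)·7.6^7/7! = 0.145421] × [0.105742] = 0.0153771
Multiply by the mixture weights:
  π_I·f_I = 0.24 × 1.06807e-05 = 2.56337e-06
  π_II·f_II = 0.30 × 8.18677e-05 = 2.45603e-05
  π_III·f_III = 0.15 × 0.000260954 = 3.91432e-05
  π_IV·f_IV = 0.31 × 0.0153771 = 0.00476691
Marginal: 2.56337e-06 + 2.45603e-05 + 3.91432e-05 + 0.00476691 = 0.00483318
Responsibility of Population IV: 0.00476691 / 0.00483318 ≈ 0.986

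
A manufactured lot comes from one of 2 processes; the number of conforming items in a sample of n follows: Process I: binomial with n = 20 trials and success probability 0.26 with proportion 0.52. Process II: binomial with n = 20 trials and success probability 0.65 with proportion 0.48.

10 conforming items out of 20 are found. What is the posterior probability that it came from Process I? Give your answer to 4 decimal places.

0.1686

Posterior ∝ prior × likelihood, so P(k | x) ∝ P(Z=k) f_k(x); normalise over all components.
Evaluate each component's likelihood at the observed value:
  f_I = 0.0128425
  f_II = 0.068614
Weight by the priors:
  P(Z=I)·f_I = 0.52 × 0.0128425 = 0.00667809
  P(Z=II)·f_II = 0.48 × 0.068614 = 0.0329347
Normaliser: 0.00667809 + 0.0329347 = 0.0396128
P(Process I | the observation) = 0.00667809 / 0.0396128 ≈ 0.1686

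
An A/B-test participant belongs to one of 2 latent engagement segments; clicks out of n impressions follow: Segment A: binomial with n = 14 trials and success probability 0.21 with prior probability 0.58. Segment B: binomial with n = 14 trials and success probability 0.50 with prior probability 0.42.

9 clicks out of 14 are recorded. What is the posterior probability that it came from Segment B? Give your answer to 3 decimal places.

0.995

Posterior ∝ prior × likelihood, so P(k | x) ∝ π_k f_k(x); normalise over all components.
Binomial probabilities:
  L_A = 0.000489298
  L_B = 0.122192
Multiply by the mixture weights:
  π_A·L_A = 0.58 × 0.000489298 = 0.000283793
  π_B·L_B = 0.42 × 0.122192 = 0.0513208
Sum: 0.000283793 + 0.0513208 = 0.0516046
P(Segment B | 9 clicks out of 14) = 0.0513208 / 0.0516046 ≈ 0.995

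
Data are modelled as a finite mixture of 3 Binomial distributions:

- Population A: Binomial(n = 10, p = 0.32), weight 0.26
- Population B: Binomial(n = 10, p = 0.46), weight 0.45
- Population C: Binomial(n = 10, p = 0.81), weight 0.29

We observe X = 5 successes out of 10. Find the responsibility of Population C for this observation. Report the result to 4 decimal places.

0.0434

By Bayes' theorem, P(k | x) = P(Z=k) f_k(x) / Σ_j P(Z=j) f_j(x).
Evaluate each component's likelihood at the observed value:
  f_A = C(10,5)·0.32^5·0.68^5 = 252·0.00335544·0.145393 = 0.122941
  f_B = C(10,5)·0.46^5·0.54^5 = 252·0.0205963·0.0459165 = 0.238319
  f_C = C(10,5)·0.81^5·0.19^5 = 252·0.348678·0.00024761 = 0.0217567
Weight by the priors:
  P(Z=A)·f_A = 0.26 × 0.122941 = 0.0319645
  P(Z=B)·f_B = 0.45 × 0.238319 = 0.107244
  P(Z=C)·f_C = 0.29 × 0.0217567 = 0.00630945
Normaliser: 0.0319645 + 0.107244 + 0.00630945 = 0.145517
Responsibility of Population C: 0.00630945 / 0.145517 ≈ 0.0434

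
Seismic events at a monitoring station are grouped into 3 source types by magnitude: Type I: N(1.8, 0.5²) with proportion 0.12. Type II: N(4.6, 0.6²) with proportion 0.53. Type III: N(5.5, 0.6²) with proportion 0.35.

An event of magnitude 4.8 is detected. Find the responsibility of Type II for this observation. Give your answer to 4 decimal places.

0.7388

By Bayes' theorem, P(k | x) = π_k f_k(x) / Σ_j π_j f_j(x).
Evaluate each component's likelihood at the observed value:
  L_I = (1/(0.5·√(2π)))·exp(−(4.8−1.8)²/(2·0.5²)) = 0.797885·exp(-18.00000) = 1.21518e-08
  L_II = (1/(0.6·√(2π)))·exp(−(4.8−4.6)²/(2·0.6²)) = 0.664904·exp(-0.05556) = 0.628972
  L_III = (1/(0.6·√(2π)))·exp(−(4.8−5.5)²/(2·0.6²)) = 0.664904·exp(-0.68056) = 0.336664
Prior × likelihood for each component:
  π_I·L_I = 0.12 × 1.21518e-08 = 1.45821e-09
  π_II·L_II = 0.53 × 0.628972 = 0.333355
  π_III·L_III = 0.35 × 0.336664 = 0.117833
Normaliser: 1.45821e-09 + 0.333355 + 0.117833 = 0.451188
P(Type II | 4.8) ≈ 0.7388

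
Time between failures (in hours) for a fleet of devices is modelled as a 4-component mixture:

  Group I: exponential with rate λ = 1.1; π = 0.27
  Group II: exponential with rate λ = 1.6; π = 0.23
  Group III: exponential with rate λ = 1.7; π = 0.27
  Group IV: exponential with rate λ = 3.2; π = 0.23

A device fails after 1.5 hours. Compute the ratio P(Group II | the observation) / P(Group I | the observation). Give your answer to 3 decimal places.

0.585

Posterior odds = (P(Z=i) f_i(x)) / (P(Z=j) f_j(x)); the normalising sum cancels.
Component likelihoods at x = 1.5 hours:
  L_I = 1.1·e^(−1.1·1.5) = 1.1·e^(−1.6500) = 0.211255
  L_II = 1.6·e^(−1.6·1.5) = 1.6·e^(−2.4000) = 0.145149
  L_III = 1.7·e^(−1.7·1.5) = 1.7·e^(−2.5500) = 0.132739
  L_IV = 3.2·e^(−3.2·1.5) = 3.2·e^(−4.8000) = 0.0263352
0.0333842 / 0.0570388 ≈ 0.585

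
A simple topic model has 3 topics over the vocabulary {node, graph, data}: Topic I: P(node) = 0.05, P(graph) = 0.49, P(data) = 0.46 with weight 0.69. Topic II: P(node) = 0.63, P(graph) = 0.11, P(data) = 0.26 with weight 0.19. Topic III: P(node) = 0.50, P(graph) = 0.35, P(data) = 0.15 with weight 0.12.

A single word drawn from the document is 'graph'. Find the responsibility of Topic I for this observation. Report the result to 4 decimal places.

The responsibility of component k is π_k f_k(x) divided by Σ_j π_j f_j(x).
Evaluate each component's likelihood at the observed value:
  f_I = 0.49
  f_II = 0.11
  f_III = 0.35
Multiply by the mixture weights:
  π_I·f_I = 0.69 × 0.49 = 0.3381
  π_II·f_II = 0.19 × 0.11 = 0.0209
  π_III·f_III = 0.12 × 0.35 = 0.042
Sum: 0.3381 + 0.0209 + 0.042 = 0.401
P(Topic I | 'graph') = 0.3381 / 0.401 ≈ 0.8431

0.8431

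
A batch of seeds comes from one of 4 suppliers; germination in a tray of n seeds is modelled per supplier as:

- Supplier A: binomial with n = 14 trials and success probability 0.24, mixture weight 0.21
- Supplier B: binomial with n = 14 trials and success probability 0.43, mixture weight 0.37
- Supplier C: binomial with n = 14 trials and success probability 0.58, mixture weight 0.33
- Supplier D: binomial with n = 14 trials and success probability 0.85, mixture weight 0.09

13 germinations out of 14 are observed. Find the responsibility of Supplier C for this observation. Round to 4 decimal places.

Apply Bayes' rule: the posterior for each component is proportional to its prior times its likelihood at x.
Component likelihoods at x = 13 germinations out of 14:
  p_A = C(14,13)·0.24^13·0.76^1 = 14·8.76488e-09·0.76 = 9.32584e-08
  p_B = C(14,13)·0.43^13·0.57^1 = 14·1.71826e-05·0.57 = 0.000137117
  p_C = C(14,13)·0.58^13·0.42^1 = 14·0.000840551·0.42 = 0.00494244
  p_D = C(14,13)·0.85^13·0.15^1 = 14·0.120905·0.15 = 0.253902
Prior × likelihood for each component:
  π_A·p_A = 0.21 × 9.32584e-08 = 1.95843e-08
  π_B·p_B = 0.37 × 0.000137117 = 5.07335e-05
  π_C·p_C = 0.33 × 0.00494244 = 0.001631
  π_D·p_D = 0.09 × 0.253902 = 0.0228511
Marginal: 1.95843e-08 + 5.07335e-05 + 0.001631 + 0.0228511 = 0.0245329
Responsibility of Supplier C: 0.001631 / 0.0245329 ≈ 0.0665

0.0665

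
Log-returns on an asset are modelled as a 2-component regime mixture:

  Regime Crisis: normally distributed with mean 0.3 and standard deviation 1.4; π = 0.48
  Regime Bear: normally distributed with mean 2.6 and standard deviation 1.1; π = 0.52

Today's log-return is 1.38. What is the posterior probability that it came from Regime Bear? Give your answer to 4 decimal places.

P(component k | x) = π_k·f_k(x) / marginal(x), where marginal(x) = Σ_j π_j·f_j(x).
Component likelihoods at x = 1.38:
  p_Crisis = (1/(1.4·√(2π)))·exp(−(1.38−0.3)²/(2·1.4²)) = 0.284959·exp(-0.29755) = 0.21162
  p_Bear = (1/(1.1·√(2π)))·exp(−(1.38−2.6)²/(2·1.1²)) = 0.362675·exp(-0.61504) = 0.196069
Unnormalised posteriors:
  π_Crisis·p_Crisis = 0.48 × 0.21162 = 0.101578
  π_Bear·p_Bear = 0.52 × 0.196069 = 0.101956
Evidence: 0.101578 + 0.101956 = 0.203533
P(Regime Bear | the observation) = 0.101956 / 0.203533 ≈ 0.5009

0.5009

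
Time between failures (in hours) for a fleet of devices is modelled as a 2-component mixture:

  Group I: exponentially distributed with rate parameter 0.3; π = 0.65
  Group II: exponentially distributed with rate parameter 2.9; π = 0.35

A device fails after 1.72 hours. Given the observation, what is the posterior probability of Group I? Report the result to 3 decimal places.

By Bayes' theorem, P(k | x) = π_k f_k(x) / Σ_j π_j f_j(x).
Exponential densities:
  L_I = 0.3·e^(−0.3·1.72) = 0.3·e^(−0.5160) = 0.179071
  L_II = 2.9·e^(−2.9·1.72) = 2.9·e^(−4.9880) = 0.0197759
Multiply by the mixture weights:
  π_I·L_I = 0.65 × 0.179071 = 0.116396
  π_II·L_II = 0.35 × 0.0197759 = 0.00692158
Normaliser: 0.116396 + 0.00692158 = 0.123318
So the posterior for Group I is 0.116396 / 0.123318 ≈ 0.944.

0.944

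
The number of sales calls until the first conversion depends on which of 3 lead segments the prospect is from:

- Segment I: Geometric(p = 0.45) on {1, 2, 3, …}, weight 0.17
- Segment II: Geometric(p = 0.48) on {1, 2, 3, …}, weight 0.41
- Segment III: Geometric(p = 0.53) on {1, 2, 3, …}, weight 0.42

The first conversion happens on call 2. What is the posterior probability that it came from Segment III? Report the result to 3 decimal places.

0.420

By Bayes' theorem, P(k | x) = w_k f_k(x) / Σ_j w_j f_j(x).
Component likelihoods at x = 2:
  f_I = 0.2475
  f_II = 0.2496
  f_III = 0.2491
Weight by the priors:
  w_I·f_I = 0.17 × 0.2475 = 0.042075
  w_II·f_II = 0.41 × 0.2496 = 0.102336
  w_III·f_III = 0.42 × 0.2491 = 0.104622
Normaliser: 0.042075 + 0.102336 + 0.104622 = 0.249033
P(Segment III | the observation) = 0.104622 / 0.249033 ≈ 0.420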